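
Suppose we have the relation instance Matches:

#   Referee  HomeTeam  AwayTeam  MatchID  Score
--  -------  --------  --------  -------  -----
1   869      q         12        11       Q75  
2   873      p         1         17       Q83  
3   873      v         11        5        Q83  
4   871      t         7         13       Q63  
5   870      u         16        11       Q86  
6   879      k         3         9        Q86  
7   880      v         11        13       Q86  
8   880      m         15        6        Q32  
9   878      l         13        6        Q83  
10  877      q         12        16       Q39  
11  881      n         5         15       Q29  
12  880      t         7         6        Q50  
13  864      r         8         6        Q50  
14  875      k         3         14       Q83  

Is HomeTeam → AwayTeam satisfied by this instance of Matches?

Yes

HomeTeam=q: rows 1, 10 → AwayTeam = 12, 12 ✓
HomeTeam=p: row 2 → AwayTeam = 1 ✓
HomeTeam=v: rows 3, 7 → AwayTeam = 11, 11 ✓
HomeTeam=t: rows 4, 12 → AwayTeam = 7, 7 ✓
HomeTeam=u: row 5 → AwayTeam = 16 ✓
HomeTeam=k: rows 6, 14 → AwayTeam = 3, 3 ✓
HomeTeam=m: row 8 → AwayTeam = 15 ✓
HomeTeam=l: row 9 → AwayTeam = 13 ✓
HomeTeam=n: row 11 → AwayTeam = 5 ✓
HomeTeam=r: row 13 → AwayTeam = 8 ✓
Every HomeTeam value is associated with a single AwayTeam value, so HomeTeam → AwayTeam holds.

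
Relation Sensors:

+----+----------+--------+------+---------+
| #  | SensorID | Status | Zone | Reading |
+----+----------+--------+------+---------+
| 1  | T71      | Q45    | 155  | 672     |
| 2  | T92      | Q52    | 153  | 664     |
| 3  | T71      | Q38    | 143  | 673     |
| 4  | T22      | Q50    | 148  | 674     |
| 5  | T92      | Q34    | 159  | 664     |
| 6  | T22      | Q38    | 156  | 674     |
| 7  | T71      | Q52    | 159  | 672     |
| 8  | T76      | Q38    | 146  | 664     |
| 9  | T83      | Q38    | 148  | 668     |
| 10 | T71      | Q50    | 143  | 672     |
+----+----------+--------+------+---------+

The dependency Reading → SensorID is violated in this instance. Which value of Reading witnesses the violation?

Reading=672: rows 1, 7, 10 → SensorID = T71, T71, T71 ✓
Reading=664: rows 2, 5, 8 → SensorID takes values {T92, T76} — violation
Reading=673: row 3 → SensorID = T71 ✓
Reading=674: rows 4, 6 → SensorID = T22, T22 ✓
Reading=668: row 9 → SensorID = T83 ✓
The only Reading value with inconsistent SensorID is Reading=664.

664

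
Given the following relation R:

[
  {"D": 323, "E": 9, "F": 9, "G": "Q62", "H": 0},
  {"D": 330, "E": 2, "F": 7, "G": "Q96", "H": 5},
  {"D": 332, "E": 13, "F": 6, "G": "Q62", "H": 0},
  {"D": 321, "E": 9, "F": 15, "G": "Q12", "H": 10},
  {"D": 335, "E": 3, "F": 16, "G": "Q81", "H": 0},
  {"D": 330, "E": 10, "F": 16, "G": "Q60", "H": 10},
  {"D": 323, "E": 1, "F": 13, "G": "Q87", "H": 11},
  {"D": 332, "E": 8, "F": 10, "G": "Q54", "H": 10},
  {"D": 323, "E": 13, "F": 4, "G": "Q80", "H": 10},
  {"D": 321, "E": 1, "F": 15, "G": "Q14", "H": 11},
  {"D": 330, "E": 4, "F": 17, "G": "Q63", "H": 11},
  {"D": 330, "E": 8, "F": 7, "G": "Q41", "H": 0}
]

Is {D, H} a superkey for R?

All 12 rows have distinct {D, H} values, so {D, H} → (all attributes) holds and {D, H} is a superkey.

Yes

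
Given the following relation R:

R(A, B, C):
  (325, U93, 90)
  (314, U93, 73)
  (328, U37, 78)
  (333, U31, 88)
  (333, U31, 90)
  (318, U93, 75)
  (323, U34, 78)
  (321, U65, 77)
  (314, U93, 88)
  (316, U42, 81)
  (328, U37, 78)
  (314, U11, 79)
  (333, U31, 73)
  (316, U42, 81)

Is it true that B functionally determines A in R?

B=U93: 4 rows → A takes values {325, 314, 318} — violation
B=U37: 2 rows → A = 328, 328 ✓
B=U31: 3 rows → A = 333, 333, 333 ✓
B=U34: 1 row → A = 323 ✓
B=U65: 1 row → A = 321 ✓
B=U42: 2 rows → A = 316, 316 ✓
B=U11: 1 row → A = 314 ✓
Two rows agree on B but differ on A, so B → A does not hold.

No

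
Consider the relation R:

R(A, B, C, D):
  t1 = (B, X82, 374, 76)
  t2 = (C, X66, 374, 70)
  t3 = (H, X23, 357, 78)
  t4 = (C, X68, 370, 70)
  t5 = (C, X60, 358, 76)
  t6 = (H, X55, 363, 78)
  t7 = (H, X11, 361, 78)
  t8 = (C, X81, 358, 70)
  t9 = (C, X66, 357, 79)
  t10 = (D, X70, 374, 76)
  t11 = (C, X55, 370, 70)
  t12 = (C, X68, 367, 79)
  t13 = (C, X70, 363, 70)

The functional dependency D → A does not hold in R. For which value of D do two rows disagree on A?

76

D=76: rows 1, 5, 10 → A takes values {B, C, D} — violation
D=70: rows 2, 4, 8, 11, 13 → A = C, C, C, C, C ✓
D=78: rows 3, 6, 7 → A = H, H, H ✓
D=79: rows 9, 12 → A = C, C ✓
The only D value with inconsistent A is D=76.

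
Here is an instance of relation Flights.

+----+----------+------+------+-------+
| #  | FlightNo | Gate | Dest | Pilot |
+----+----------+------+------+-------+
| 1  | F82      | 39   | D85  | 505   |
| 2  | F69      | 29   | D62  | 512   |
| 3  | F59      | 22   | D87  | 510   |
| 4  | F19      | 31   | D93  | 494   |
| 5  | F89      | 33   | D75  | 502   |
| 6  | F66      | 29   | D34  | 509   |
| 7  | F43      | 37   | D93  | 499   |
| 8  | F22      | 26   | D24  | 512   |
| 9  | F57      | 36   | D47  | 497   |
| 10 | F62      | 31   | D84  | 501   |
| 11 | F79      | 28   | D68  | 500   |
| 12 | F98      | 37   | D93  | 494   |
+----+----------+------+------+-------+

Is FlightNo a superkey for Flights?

All 12 rows have distinct FlightNo values, so FlightNo → (all attributes) holds and FlightNo is a superkey.

Yes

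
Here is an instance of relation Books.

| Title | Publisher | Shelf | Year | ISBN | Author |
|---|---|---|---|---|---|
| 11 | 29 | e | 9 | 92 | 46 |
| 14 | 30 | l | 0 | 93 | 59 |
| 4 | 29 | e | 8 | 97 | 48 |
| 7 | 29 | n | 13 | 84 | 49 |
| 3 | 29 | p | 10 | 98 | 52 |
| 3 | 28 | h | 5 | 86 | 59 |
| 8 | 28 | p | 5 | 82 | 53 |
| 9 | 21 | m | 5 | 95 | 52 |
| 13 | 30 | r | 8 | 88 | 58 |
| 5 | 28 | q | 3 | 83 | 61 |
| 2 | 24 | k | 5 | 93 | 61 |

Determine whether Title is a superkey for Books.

No

Two distinct rows share Title=3, so Title does not determine every attribute — not a superkey.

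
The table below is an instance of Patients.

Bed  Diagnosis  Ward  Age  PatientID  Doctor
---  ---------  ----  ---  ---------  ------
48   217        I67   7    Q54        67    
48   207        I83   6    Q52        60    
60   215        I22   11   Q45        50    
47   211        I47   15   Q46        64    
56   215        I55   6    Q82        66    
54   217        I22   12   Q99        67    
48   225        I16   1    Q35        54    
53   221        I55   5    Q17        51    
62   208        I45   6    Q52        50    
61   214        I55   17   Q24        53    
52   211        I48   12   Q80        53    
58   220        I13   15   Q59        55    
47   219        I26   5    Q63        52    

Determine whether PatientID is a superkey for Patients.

No

Two distinct rows share PatientID=Q52, so PatientID does not determine every attribute — not a superkey.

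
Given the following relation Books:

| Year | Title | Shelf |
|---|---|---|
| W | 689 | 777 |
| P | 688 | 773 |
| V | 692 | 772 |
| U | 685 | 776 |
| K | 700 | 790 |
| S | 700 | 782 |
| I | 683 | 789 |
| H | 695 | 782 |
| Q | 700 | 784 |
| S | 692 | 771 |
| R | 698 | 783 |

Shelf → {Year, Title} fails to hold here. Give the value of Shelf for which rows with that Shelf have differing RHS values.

Shelf=777: 1 row → {Year,Title} = (W, 689) ✓
Shelf=773: 1 row → {Year,Title} = (P, 688) ✓
Shelf=772: 1 row → {Year,Title} = (V, 692) ✓
Shelf=776: 1 row → {Year,Title} = (U, 685) ✓
Shelf=790: 1 row → {Year,Title} = (K, 700) ✓
Shelf=782: 2 rows → {Year,Title} takes values {(S, 700), (H, 695)} — violation
Shelf=789: 1 row → {Year,Title} = (I, 683) ✓
Shelf=784: 1 row → {Year,Title} = (Q, 700) ✓
Shelf=771: 1 row → {Year,Title} = (S, 692) ✓
Shelf=783: 1 row → {Year,Title} = (R, 698) ✓
The only Shelf value with inconsistent RHS is Shelf=782.

782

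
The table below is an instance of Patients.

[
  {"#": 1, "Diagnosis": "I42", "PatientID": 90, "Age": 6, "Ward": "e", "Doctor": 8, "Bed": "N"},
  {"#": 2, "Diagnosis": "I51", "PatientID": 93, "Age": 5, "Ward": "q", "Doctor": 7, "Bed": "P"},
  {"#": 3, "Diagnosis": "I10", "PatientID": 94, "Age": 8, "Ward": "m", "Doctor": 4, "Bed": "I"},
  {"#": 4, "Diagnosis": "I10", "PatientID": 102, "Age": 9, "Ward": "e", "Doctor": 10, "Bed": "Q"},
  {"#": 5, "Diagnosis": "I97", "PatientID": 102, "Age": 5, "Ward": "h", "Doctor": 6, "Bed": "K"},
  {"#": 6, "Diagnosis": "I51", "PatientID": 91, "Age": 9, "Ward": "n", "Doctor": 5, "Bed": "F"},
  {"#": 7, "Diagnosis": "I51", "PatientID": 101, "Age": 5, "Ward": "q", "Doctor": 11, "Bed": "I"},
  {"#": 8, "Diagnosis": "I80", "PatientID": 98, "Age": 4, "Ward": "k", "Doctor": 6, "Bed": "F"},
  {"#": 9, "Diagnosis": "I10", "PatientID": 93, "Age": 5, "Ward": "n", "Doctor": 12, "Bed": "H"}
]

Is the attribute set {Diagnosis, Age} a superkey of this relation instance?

Rows 2 and 7 have the same {Diagnosis, Age} value (Diagnosis=I51, Age=5) but are distinct tuples, so {Diagnosis, Age} does not determine every attribute — not a superkey.

No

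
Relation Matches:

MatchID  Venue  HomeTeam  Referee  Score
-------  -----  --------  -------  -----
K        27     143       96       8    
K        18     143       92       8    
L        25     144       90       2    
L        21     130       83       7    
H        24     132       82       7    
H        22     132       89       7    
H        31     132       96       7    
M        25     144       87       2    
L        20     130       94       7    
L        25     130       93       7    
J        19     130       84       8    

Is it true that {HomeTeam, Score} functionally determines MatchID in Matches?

(HomeTeam=143, Score=8): 2 rows → MatchID = K, K ✓
(HomeTeam=144, Score=2): 2 rows → MatchID takes values {L, M} — violation
(HomeTeam=130, Score=7): 3 rows → MatchID = L, L, L ✓
(HomeTeam=132, Score=7): 3 rows → MatchID = H, H, H ✓
(HomeTeam=130, Score=8): 1 row → MatchID = J ✓
Two rows agree on {HomeTeam, Score} but differ on MatchID, so {HomeTeam, Score} → MatchID does not hold.

No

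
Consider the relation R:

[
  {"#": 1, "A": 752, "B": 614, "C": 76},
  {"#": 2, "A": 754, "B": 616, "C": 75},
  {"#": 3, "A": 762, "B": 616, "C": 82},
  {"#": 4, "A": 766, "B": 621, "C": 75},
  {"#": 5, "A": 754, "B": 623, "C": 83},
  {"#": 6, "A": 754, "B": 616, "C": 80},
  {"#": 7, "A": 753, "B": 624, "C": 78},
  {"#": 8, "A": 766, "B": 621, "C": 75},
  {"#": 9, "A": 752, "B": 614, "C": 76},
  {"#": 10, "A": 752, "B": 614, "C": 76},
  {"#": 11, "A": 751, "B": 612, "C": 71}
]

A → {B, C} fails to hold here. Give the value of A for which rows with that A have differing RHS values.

A=752: rows 1, 9, 10 → {B,C} = (614, 76), (614, 76), (614, 76) ✓
A=754: rows 2, 5, 6 → {B,C} takes values {(616, 75), (623, 83), (616, 80)} — violation
A=762: row 3 → {B,C} = (616, 82) ✓
A=766: rows 4, 8 → {B,C} = (621, 75), (621, 75) ✓
A=753: row 7 → {B,C} = (624, 78) ✓
A=751: row 11 → {B,C} = (612, 71) ✓
The only A value with inconsistent RHS is A=754.

754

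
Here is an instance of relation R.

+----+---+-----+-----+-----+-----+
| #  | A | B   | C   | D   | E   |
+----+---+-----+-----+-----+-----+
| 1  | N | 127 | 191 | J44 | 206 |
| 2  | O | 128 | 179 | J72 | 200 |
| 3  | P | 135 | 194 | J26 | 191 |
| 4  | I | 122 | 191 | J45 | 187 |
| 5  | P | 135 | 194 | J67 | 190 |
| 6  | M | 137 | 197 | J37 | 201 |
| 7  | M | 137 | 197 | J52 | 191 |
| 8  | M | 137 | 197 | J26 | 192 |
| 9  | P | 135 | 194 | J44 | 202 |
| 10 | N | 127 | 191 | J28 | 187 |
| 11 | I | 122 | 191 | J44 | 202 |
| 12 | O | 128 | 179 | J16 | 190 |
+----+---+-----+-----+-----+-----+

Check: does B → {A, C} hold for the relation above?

Yes

B=127: rows 1, 10 → {A,C} = (N, 191), (N, 191) ✓
B=128: rows 2, 12 → {A,C} = (O, 179), (O, 179) ✓
B=135: rows 3, 5, 9 → {A,C} = (P, 194), (P, 194), (P, 194) ✓
B=122: rows 4, 11 → {A,C} = (I, 191), (I, 191) ✓
B=137: rows 6, 7, 8 → {A,C} = (M, 197), (M, 197), (M, 197) ✓
Every B value is associated with a single {A, C} value, so B → {A, C} holds.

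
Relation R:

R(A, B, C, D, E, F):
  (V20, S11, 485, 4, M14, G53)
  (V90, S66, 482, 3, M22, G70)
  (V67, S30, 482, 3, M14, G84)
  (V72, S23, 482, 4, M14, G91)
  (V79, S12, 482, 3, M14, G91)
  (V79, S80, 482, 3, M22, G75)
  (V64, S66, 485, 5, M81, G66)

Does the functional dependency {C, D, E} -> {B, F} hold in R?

(C=485, D=4, E=M14): 1 row → {B,F} = (S11, G53) ✓
(C=482, D=3, E=M22): 2 rows → {B,F} takes values {(S66, G70), (S80, G75)} — violation
(C=482, D=3, E=M14): 2 rows → {B,F} takes values {(S30, G84), (S12, G91)} — violation
(C=482, D=4, E=M14): 1 row → {B,F} = (S23, G91) ✓
(C=485, D=5, E=M81): 1 row → {B,F} = (S66, G66) ✓
Two rows agree on {C, D, E} but differ on {B, F}, so {C, D, E} -> {B, F} does not hold.

No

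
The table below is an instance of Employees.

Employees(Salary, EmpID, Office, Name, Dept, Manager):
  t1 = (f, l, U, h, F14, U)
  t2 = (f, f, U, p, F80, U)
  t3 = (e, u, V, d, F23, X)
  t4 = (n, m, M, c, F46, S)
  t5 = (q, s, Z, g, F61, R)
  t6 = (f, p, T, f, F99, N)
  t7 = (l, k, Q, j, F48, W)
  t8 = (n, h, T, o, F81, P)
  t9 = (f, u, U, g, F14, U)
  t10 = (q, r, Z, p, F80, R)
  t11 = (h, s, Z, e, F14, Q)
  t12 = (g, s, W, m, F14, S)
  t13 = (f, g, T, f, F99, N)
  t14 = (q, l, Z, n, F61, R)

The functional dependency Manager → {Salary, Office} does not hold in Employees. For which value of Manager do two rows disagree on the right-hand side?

S

Manager=U: rows 1, 2, 9 → {Salary,Office} = (f, U), (f, U), (f, U) ✓
Manager=X: row 3 → {Salary,Office} = (e, V) ✓
Manager=S: rows 4, 12 → {Salary,Office} takes values {(n, M), (g, W)} — violation
Manager=R: rows 5, 10, 14 → {Salary,Office} = (q, Z), (q, Z), (q, Z) ✓
Manager=N: rows 6, 13 → {Salary,Office} = (f, T), (f, T) ✓
Manager=W: row 7 → {Salary,Office} = (l, Q) ✓
Manager=P: row 8 → {Salary,Office} = (n, T) ✓
Manager=Q: row 11 → {Salary,Office} = (h, Z) ✓
The only Manager value with inconsistent RHS is Manager=S.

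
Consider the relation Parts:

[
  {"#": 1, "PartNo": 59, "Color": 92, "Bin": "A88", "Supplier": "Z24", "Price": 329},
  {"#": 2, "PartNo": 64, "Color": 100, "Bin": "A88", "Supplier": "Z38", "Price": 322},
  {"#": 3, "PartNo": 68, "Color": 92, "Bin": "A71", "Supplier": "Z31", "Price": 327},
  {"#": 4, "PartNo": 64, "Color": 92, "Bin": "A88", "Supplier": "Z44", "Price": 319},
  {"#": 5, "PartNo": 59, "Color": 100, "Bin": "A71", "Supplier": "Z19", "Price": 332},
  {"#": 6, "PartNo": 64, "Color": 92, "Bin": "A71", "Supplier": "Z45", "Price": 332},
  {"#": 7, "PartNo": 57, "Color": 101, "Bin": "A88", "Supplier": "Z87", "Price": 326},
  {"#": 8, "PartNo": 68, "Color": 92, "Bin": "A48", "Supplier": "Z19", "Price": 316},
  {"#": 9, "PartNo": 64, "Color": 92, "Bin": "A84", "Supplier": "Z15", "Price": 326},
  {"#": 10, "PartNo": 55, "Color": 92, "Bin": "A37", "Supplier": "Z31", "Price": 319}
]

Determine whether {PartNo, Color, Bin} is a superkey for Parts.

All 10 rows have distinct {PartNo, Color, Bin} values, so {PartNo, Color, Bin} → (all attributes) holds and {PartNo, Color, Bin} is a superkey.

Yes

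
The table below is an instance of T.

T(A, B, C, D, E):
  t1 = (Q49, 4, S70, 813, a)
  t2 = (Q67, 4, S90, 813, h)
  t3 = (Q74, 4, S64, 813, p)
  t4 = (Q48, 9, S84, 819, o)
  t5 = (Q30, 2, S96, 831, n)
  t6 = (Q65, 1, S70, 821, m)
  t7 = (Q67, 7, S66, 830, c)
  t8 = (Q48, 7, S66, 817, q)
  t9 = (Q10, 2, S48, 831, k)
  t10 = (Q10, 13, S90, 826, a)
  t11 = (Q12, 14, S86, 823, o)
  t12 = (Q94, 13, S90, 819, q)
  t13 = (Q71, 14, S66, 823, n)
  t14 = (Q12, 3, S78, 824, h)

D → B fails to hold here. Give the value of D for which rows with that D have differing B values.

D=813: rows 1, 2, 3 → B = 4, 4, 4 ✓
D=819: rows 4, 12 → B takes values {9, 13} — violation
D=831: rows 5, 9 → B = 2, 2 ✓
D=821: row 6 → B = 1 ✓
D=830: row 7 → B = 7 ✓
D=817: row 8 → B = 7 ✓
D=826: row 10 → B = 13 ✓
D=823: rows 11, 13 → B = 14, 14 ✓
D=824: row 14 → B = 3 ✓
The only D value with inconsistent B is D=819.

819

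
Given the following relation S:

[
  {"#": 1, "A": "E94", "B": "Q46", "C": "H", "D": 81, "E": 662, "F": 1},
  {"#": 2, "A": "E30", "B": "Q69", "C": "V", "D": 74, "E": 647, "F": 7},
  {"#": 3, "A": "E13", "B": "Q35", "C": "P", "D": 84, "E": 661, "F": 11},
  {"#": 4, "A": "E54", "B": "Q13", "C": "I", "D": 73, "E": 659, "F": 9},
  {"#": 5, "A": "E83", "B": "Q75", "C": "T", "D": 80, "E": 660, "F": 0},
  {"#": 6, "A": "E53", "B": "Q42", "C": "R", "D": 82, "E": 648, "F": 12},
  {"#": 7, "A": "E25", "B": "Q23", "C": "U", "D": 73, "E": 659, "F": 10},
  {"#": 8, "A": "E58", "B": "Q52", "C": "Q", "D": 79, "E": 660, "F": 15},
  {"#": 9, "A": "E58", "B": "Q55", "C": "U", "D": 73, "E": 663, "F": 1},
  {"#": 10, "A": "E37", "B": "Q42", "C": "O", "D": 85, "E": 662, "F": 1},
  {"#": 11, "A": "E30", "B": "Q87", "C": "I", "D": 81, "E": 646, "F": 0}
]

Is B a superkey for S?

No

Rows 6 and 10 have the same B value B=Q42 but are distinct tuples, so B does not determine every attribute — not a superkey.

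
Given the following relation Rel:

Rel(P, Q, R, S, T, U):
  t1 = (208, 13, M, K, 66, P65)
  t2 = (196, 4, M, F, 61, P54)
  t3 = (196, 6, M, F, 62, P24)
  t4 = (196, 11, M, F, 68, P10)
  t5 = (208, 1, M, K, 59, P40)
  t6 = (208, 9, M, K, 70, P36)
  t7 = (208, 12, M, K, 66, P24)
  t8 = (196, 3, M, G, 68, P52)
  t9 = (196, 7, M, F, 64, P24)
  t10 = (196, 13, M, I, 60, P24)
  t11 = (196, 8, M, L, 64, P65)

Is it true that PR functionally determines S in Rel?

(P=208, R=M): rows 1, 5, 6, 7 → S = K, K, K, K ✓
(P=196, R=M): rows 2, 3, 4, 8, 9, 10, 11 → S takes values {F, G, I, L} — violation
Two rows agree on PR but differ on S, so PR -> S does not hold.

No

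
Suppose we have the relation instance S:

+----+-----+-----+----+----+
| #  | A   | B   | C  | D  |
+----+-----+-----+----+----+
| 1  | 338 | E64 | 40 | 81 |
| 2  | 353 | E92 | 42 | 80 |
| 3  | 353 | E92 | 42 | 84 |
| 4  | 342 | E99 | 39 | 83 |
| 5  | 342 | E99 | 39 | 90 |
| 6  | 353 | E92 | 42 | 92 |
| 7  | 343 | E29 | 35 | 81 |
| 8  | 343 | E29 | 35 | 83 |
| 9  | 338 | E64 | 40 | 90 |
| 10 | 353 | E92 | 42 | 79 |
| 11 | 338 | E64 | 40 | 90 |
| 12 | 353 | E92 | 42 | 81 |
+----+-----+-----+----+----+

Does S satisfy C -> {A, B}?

Yes

C=40: rows 1, 9, 11 → {A,B} = (338, E64), (338, E64), (338, E64) ✓
C=42: rows 2, 3, 6, 10, 12 → {A,B} = (353, E92), (353, E92), (353, E92), (353, E92), (353, E92) ✓
C=39: rows 4, 5 → {A,B} = (342, E99), (342, E99) ✓
C=35: rows 7, 8 → {A,B} = (343, E29), (343, E29) ✓
Every C value is associated with a single {A, B} value, so C -> {A, B} holds.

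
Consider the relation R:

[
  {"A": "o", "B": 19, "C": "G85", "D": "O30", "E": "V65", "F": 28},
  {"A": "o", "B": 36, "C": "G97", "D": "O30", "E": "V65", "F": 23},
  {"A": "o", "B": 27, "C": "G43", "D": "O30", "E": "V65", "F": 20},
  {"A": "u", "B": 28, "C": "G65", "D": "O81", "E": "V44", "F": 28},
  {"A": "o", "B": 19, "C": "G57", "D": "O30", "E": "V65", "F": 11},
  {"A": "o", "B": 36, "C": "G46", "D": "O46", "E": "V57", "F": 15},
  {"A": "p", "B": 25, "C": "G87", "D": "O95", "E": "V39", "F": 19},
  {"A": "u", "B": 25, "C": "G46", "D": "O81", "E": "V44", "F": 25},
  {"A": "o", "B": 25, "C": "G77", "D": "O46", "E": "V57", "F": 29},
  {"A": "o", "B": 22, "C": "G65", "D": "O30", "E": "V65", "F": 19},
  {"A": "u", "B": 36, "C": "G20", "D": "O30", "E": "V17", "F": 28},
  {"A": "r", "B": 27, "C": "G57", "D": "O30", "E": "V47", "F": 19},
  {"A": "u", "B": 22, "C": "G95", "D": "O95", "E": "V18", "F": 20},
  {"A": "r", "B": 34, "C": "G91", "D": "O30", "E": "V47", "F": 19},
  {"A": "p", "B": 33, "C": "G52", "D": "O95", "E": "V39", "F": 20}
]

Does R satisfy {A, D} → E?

(A=o, D=O30): 5 rows → E = V65, V65, V65, V65, V65 ✓
(A=u, D=O81): 2 rows → E = V44, V44 ✓
(A=o, D=O46): 2 rows → E = V57, V57 ✓
(A=p, D=O95): 2 rows → E = V39, V39 ✓
(A=u, D=O30): 1 row → E = V17 ✓
(A=r, D=O30): 2 rows → E = V47, V47 ✓
(A=u, D=O95): 1 row → E = V18 ✓
Every {A, D} value is associated with a single E value, so {A, D} → E holds.

Yes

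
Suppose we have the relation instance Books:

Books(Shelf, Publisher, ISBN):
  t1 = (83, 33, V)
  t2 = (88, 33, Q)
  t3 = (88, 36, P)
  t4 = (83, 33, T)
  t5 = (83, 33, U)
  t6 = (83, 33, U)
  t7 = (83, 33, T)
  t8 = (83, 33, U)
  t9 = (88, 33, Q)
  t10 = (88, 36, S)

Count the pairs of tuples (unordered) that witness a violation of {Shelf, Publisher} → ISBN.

(Shelf=83, Publisher=33): violating pairs (1,4), (1,5), (1,6), (1,7), (1,8), (4,5), (4,6), (4,8), (5,7), (6,7), (7,8) — 11 pairs.
(Shelf=88, Publisher=33): all 2 rows agree on ISBN — 0 pairs.
(Shelf=88, Publisher=36): violating pairs (3,10) — 1 pair.

12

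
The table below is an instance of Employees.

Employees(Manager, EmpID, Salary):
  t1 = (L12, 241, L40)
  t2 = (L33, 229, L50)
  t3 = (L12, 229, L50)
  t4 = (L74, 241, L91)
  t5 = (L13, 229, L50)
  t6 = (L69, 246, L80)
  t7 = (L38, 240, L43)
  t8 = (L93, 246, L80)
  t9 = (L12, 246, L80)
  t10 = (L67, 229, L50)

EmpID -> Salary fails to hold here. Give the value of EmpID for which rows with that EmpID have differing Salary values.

EmpID=241: rows 1, 4 → Salary takes values {L40, L91} — violation
EmpID=229: rows 2, 3, 5, 10 → Salary = L50, L50, L50, L50 ✓
EmpID=246: rows 6, 8, 9 → Salary = L80, L80, L80 ✓
EmpID=240: row 7 → Salary = L43 ✓
The only EmpID value with inconsistent Salary is EmpID=241.

241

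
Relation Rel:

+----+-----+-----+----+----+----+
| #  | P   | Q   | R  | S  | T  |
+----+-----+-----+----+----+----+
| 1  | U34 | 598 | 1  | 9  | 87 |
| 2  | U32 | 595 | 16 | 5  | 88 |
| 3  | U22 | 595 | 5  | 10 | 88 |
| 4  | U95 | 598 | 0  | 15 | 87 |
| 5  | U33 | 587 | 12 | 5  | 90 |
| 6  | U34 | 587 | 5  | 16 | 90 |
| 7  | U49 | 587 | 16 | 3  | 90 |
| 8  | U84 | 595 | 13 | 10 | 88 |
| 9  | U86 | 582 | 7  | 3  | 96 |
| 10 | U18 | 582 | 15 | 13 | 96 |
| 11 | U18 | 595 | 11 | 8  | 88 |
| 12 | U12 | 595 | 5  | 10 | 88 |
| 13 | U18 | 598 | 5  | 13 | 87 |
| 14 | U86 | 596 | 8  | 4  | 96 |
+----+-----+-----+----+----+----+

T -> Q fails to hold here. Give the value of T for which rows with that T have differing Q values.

T=87: rows 1, 4, 13 → Q = 598, 598, 598 ✓
T=88: rows 2, 3, 8, 11, 12 → Q = 595, 595, 595, 595, 595 ✓
T=90: rows 5, 6, 7 → Q = 587, 587, 587 ✓
T=96: rows 9, 10, 14 → Q takes values {582, 596} — violation
The only T value with inconsistent Q is T=96.

96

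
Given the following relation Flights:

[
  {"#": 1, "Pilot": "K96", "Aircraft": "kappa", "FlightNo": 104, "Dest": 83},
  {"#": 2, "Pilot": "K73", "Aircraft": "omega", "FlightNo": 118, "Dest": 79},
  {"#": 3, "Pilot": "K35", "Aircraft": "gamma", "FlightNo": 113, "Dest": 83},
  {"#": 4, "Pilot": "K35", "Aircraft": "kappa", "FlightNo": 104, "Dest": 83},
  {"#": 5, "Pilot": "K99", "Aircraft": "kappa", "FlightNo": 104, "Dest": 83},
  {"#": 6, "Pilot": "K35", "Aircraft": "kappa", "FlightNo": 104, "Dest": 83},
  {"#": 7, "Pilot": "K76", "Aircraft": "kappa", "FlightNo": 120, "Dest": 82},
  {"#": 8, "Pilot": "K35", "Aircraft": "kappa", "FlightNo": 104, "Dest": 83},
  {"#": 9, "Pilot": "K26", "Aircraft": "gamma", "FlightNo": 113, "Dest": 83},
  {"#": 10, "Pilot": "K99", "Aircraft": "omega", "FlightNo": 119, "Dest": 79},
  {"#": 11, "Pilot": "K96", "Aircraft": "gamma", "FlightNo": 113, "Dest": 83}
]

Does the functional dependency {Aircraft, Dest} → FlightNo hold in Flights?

(Aircraft=kappa, Dest=83): rows 1, 4, 5, 6, 8 → FlightNo = 104, 104, 104, 104, 104 ✓
(Aircraft=omega, Dest=79): rows 2, 10 → FlightNo takes values {118, 119} — violation
(Aircraft=gamma, Dest=83): rows 3, 9, 11 → FlightNo = 113, 113, 113 ✓
(Aircraft=kappa, Dest=82): row 7 → FlightNo = 120 ✓
Two rows agree on {Aircraft, Dest} but differ on FlightNo, so {Aircraft, Dest} → FlightNo does not hold.

No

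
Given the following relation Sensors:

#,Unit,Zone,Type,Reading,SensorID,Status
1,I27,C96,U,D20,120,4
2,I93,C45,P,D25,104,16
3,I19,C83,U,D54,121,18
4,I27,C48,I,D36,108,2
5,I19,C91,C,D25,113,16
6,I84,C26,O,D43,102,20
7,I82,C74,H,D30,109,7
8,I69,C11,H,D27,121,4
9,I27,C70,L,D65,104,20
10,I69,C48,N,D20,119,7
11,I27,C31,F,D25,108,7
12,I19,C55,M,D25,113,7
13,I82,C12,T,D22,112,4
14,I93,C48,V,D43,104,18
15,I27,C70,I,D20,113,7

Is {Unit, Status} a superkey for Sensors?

No

Rows 11 and 15 have the same {Unit, Status} value (Unit=I27, Status=7) but are distinct tuples, so {Unit, Status} does not determine every attribute — not a superkey.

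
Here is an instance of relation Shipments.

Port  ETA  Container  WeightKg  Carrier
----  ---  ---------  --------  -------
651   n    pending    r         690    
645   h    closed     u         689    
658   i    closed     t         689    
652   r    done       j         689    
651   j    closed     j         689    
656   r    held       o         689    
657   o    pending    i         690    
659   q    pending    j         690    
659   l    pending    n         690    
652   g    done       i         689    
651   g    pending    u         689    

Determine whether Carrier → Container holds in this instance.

Carrier=690: 4 rows → Container = pending, pending, pending, pending ✓
Carrier=689: 7 rows → Container takes values {closed, done, held, pending} — violation
Two rows agree on Carrier but differ on Container, so Carrier → Container does not hold.

No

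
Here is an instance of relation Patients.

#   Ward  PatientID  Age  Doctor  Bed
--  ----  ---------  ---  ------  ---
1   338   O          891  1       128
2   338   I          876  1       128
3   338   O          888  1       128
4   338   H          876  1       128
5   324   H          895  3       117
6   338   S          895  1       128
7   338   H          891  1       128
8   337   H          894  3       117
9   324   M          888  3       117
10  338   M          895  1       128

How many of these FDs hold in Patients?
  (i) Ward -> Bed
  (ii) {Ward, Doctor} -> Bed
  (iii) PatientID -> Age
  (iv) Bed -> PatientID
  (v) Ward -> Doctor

3

(i) Ward -> Bed: every LHS value maps to a single RHS value — holds.
(ii) {Ward, Doctor} -> Bed: every LHS value maps to a single RHS value — holds.
(iii) PatientID -> Age: PatientID=O: rows 1, 3 → Age takes values {891, 888} — violation; PatientID=H: rows 4, 5, 7, 8 → Age takes values {876, 895, 891, 894} — violation; PatientID=M: rows 9, 10 → Age takes values {888, 895} — violation — fails.
(iv) Bed -> PatientID: Bed=128: rows 1, 2, 3, 4, 6, 7, 10 → PatientID takes values {O, I, H, S, M} — violation; Bed=117: rows 5, 8, 9 → PatientID takes values {H, M} — violation — fails.
(v) Ward -> Doctor: every LHS value maps to a single RHS value — holds.
3 of the 5 dependencies hold.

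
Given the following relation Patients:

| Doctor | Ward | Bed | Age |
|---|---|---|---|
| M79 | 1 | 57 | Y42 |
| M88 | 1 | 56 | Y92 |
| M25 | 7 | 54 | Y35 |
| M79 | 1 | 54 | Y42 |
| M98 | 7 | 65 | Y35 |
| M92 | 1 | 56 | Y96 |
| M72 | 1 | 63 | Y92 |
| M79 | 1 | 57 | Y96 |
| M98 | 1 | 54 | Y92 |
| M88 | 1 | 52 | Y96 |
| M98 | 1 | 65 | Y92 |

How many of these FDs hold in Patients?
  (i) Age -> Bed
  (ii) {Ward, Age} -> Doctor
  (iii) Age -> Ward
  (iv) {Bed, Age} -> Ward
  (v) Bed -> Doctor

2

(i) Age -> Bed: Age=Y42: 2 rows → Bed takes values {57, 54} — violation; Age=Y92: 4 rows → Bed takes values {56, 63, 54, 65} — violation; Age=Y35: 2 rows → Bed takes values {54, 65} — violation; Age=Y96: 3 rows → Bed takes values {56, 57, 52} — violation — fails.
(ii) {Ward, Age} -> Doctor: (Ward=1, Age=Y92): 4 rows → Doctor takes values {M88, M72, M98} — violation; (Ward=7, Age=Y35): 2 rows → Doctor takes values {M25, M98} — violation; (Ward=1, Age=Y96): 3 rows → Doctor takes values {M92, M79, M88} — violation — fails.
(iii) Age -> Ward: every LHS value maps to a single RHS value — holds.
(iv) {Bed, Age} -> Ward: every LHS value maps to a single RHS value — holds.
(v) Bed -> Doctor: Bed=56: 2 rows → Doctor takes values {M88, M92} — violation; Bed=54: 3 rows → Doctor takes values {M25, M79, M98} — violation — fails.
2 of the 5 dependencies hold.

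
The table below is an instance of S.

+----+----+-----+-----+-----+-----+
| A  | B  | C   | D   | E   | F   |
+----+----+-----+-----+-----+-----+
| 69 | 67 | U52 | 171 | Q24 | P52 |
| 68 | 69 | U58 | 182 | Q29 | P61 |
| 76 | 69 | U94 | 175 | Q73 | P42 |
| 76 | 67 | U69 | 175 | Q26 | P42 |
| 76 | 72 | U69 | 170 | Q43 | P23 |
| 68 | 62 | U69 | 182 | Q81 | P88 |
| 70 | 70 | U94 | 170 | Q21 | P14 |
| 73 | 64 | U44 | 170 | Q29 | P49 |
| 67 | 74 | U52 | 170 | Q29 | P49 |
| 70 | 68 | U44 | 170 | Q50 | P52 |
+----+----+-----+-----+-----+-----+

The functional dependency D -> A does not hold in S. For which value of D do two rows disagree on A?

170

D=171: 1 row → A = 69 ✓
D=182: 2 rows → A = 68, 68 ✓
D=175: 2 rows → A = 76, 76 ✓
D=170: 5 rows → A takes values {76, 70, 73, 67} — violation
The only D value with inconsistent A is D=170.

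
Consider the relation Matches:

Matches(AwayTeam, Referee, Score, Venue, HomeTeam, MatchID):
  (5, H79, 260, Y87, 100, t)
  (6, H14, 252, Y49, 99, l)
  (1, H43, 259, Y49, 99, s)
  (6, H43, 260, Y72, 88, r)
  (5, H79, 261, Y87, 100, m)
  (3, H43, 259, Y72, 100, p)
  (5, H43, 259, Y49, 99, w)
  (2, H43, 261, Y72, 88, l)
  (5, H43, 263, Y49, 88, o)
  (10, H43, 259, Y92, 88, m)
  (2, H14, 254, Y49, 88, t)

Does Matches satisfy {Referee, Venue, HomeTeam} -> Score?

No

(Referee=H79, Venue=Y87, HomeTeam=100): 2 rows → Score takes values {260, 261} — violation
(Referee=H14, Venue=Y49, HomeTeam=99): 1 row → Score = 252 ✓
(Referee=H43, Venue=Y49, HomeTeam=99): 2 rows → Score = 259, 259 ✓
(Referee=H43, Venue=Y72, HomeTeam=88): 2 rows → Score takes values {260, 261} — violation
(Referee=H43, Venue=Y72, HomeTeam=100): 1 row → Score = 259 ✓
(Referee=H43, Venue=Y49, HomeTeam=88): 1 row → Score = 263 ✓
(Referee=H43, Venue=Y92, HomeTeam=88): 1 row → Score = 259 ✓
(Referee=H14, Venue=Y49, HomeTeam=88): 1 row → Score = 254 ✓
Two rows agree on {Referee, Venue, HomeTeam} but differ on Score, so {Referee, Venue, HomeTeam} -> Score does not hold.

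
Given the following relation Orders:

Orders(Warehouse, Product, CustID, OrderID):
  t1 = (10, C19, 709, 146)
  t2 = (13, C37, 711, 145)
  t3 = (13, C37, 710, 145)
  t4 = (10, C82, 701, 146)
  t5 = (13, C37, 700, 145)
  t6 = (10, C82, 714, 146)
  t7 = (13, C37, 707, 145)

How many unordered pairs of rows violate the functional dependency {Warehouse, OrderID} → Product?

2

(Warehouse=10, OrderID=146): violating pairs (1,4), (1,6) — 2 pairs.
(Warehouse=13, OrderID=145): all 4 rows agree on Product — 0 pairs.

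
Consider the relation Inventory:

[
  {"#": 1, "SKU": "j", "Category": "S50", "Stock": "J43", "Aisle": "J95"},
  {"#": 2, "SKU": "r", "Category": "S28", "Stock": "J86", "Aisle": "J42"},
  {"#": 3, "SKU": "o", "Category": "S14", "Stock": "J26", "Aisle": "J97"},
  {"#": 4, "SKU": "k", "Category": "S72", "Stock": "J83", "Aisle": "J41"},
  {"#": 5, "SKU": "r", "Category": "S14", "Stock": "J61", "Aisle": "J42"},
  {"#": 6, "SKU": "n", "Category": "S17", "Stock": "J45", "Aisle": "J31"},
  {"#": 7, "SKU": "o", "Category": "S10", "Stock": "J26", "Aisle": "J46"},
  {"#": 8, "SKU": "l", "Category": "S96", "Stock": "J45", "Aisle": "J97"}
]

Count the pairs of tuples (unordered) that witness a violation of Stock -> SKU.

1

Stock=J26: all 2 rows agree on SKU — 0 pairs.
Stock=J45: violating pairs (6,8) — 1 pair.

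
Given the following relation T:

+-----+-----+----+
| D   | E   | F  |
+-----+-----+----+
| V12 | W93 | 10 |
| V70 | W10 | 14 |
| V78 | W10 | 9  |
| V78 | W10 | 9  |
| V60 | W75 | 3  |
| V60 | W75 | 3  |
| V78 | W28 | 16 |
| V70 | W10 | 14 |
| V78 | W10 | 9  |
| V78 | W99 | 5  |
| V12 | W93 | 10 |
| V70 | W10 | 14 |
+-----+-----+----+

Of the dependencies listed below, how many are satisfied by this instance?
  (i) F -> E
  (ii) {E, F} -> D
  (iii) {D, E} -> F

(i) F -> E: every LHS value maps to a single RHS value — holds.
(ii) {E, F} -> D: every LHS value maps to a single RHS value — holds.
(iii) {D, E} -> F: every LHS value maps to a single RHS value — holds.
3 of the 3 dependencies hold.

3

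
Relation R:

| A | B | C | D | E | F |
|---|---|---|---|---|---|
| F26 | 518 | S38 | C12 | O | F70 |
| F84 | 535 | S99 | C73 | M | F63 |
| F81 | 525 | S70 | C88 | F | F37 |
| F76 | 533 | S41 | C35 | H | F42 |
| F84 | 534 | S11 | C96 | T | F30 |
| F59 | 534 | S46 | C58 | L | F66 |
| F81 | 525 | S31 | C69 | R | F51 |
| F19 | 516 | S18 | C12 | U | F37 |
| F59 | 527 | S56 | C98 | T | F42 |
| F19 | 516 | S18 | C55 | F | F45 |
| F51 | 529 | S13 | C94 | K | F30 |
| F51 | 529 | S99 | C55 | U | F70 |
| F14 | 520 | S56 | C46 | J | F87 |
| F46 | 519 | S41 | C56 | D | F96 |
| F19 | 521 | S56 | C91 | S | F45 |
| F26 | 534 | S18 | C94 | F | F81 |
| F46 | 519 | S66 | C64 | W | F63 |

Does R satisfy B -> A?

B=518: 1 row → A = F26 ✓
B=535: 1 row → A = F84 ✓
B=525: 2 rows → A = F81, F81 ✓
B=533: 1 row → A = F76 ✓
B=534: 3 rows → A takes values {F84, F59, F26} — violation
B=516: 2 rows → A = F19, F19 ✓
B=527: 1 row → A = F59 ✓
B=529: 2 rows → A = F51, F51 ✓
B=520: 1 row → A = F14 ✓
B=519: 2 rows → A = F46, F46 ✓
B=521: 1 row → A = F19 ✓
Two rows agree on B but differ on A, so B -> A does not hold.

No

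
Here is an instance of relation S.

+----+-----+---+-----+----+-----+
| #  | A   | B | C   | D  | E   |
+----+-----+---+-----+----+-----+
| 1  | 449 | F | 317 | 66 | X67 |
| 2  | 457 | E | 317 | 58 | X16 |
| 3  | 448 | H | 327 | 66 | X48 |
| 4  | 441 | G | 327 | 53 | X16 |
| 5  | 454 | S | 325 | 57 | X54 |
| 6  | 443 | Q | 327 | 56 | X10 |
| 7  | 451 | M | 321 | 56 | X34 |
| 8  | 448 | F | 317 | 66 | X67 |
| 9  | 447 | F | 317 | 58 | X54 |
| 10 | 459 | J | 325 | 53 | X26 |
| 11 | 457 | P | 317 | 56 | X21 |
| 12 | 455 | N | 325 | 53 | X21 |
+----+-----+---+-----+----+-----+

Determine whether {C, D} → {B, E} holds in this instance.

No

(C=317, D=66): rows 1, 8 → {B,E} = (F, X67), (F, X67) ✓
(C=317, D=58): rows 2, 9 → {B,E} takes values {(E, X16), (F, X54)} — violation
(C=327, D=66): row 3 → {B,E} = (H, X48) ✓
(C=327, D=53): row 4 → {B,E} = (G, X16) ✓
(C=325, D=57): row 5 → {B,E} = (S, X54) ✓
(C=327, D=56): row 6 → {B,E} = (Q, X10) ✓
(C=321, D=56): row 7 → {B,E} = (M, X34) ✓
(C=325, D=53): rows 10, 12 → {B,E} takes values {(J, X26), (N, X21)} — violation
(C=317, D=56): row 11 → {B,E} = (P, X21) ✓
Two rows agree on {C, D} but differ on {B, E}, so {C, D} → {B, E} does not hold.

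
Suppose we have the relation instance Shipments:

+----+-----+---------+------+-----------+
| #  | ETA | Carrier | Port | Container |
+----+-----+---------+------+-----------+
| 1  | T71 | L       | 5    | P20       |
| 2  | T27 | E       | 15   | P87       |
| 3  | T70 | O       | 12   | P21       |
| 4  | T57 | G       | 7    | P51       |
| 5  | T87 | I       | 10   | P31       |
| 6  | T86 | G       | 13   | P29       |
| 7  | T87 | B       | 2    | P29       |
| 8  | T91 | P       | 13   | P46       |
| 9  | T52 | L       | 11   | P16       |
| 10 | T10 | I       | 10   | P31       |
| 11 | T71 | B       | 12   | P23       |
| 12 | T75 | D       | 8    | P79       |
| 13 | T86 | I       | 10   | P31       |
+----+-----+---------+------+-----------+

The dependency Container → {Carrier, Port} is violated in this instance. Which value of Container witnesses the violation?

P29

Container=P20: row 1 → {Carrier,Port} = (L, 5) ✓
Container=P87: row 2 → {Carrier,Port} = (E, 15) ✓
Container=P21: row 3 → {Carrier,Port} = (O, 12) ✓
Container=P51: row 4 → {Carrier,Port} = (G, 7) ✓
Container=P31: rows 5, 10, 13 → {Carrier,Port} = (I, 10), (I, 10), (I, 10) ✓
Container=P29: rows 6, 7 → {Carrier,Port} takes values {(G, 13), (B, 2)} — violation
Container=P46: row 8 → {Carrier,Port} = (P, 13) ✓
Container=P16: row 9 → {Carrier,Port} = (L, 11) ✓
Container=P23: row 11 → {Carrier,Port} = (B, 12) ✓
Container=P79: row 12 → {Carrier,Port} = (D, 8) ✓
The only Container value with inconsistent RHS is Container=P29.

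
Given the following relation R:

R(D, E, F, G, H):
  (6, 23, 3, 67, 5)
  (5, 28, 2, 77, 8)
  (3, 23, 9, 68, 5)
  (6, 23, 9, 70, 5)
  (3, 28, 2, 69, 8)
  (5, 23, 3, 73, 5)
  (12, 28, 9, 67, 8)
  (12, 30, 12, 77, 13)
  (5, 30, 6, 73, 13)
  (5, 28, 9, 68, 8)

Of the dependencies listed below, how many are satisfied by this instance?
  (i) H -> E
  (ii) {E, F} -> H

(i) H -> E: every LHS value maps to a single RHS value — holds.
(ii) {E, F} -> H: every LHS value maps to a single RHS value — holds.
2 of the 2 dependencies hold.

2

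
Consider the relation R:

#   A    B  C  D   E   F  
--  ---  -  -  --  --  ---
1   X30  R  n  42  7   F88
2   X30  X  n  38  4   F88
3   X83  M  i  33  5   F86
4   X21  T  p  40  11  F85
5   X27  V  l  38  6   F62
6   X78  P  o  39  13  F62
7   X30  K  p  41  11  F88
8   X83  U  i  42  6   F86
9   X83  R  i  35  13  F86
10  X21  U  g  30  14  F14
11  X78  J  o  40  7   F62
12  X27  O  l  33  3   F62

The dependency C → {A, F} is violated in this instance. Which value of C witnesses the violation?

p

C=n: rows 1, 2 → {A,F} = (X30, F88), (X30, F88) ✓
C=i: rows 3, 8, 9 → {A,F} = (X83, F86), (X83, F86), (X83, F86) ✓
C=p: rows 4, 7 → {A,F} takes values {(X21, F85), (X30, F88)} — violation
C=l: rows 5, 12 → {A,F} = (X27, F62), (X27, F62) ✓
C=o: rows 6, 11 → {A,F} = (X78, F62), (X78, F62) ✓
C=g: row 10 → {A,F} = (X21, F14) ✓
The only C value with inconsistent RHS is C=p.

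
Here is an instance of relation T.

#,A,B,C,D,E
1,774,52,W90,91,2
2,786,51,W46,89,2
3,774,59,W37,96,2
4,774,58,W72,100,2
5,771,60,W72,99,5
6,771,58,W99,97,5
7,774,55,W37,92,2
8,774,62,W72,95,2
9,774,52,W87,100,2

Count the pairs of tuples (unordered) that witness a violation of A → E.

0

A=774: all 6 rows agree on E — 0 pairs.
A=771: all 2 rows agree on E — 0 pairs.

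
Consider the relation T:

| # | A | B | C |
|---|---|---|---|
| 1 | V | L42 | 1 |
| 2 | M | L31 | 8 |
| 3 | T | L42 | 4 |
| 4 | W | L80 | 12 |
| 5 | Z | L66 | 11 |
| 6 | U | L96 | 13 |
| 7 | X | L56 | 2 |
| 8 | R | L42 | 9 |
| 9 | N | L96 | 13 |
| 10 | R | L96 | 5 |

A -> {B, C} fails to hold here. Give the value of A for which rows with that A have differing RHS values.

R

A=V: row 1 → {B,C} = (L42, 1) ✓
A=M: row 2 → {B,C} = (L31, 8) ✓
A=T: row 3 → {B,C} = (L42, 4) ✓
A=W: row 4 → {B,C} = (L80, 12) ✓
A=Z: row 5 → {B,C} = (L66, 11) ✓
A=U: row 6 → {B,C} = (L96, 13) ✓
A=X: row 7 → {B,C} = (L56, 2) ✓
A=R: rows 8, 10 → {B,C} takes values {(L42, 9), (L96, 5)} — violation
A=N: row 9 → {B,C} = (L96, 13) ✓
The only A value with inconsistent RHS is A=R.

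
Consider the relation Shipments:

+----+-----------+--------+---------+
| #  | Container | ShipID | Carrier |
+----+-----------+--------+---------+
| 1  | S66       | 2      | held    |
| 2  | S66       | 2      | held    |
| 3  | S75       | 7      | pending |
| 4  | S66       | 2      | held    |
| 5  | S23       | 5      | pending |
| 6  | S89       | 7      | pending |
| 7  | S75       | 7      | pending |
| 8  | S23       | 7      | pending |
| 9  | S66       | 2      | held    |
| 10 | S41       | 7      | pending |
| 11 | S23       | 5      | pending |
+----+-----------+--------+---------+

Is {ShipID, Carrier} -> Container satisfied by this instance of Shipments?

No

(ShipID=2, Carrier=held): rows 1, 2, 4, 9 → Container = S66, S66, S66, S66 ✓
(ShipID=7, Carrier=pending): rows 3, 6, 7, 8, 10 → Container takes values {S75, S89, S23, S41} — violation
(ShipID=5, Carrier=pending): rows 5, 11 → Container = S23, S23 ✓
Two rows agree on {ShipID, Carrier} but differ on Container, so {ShipID, Carrier} -> Container does not hold.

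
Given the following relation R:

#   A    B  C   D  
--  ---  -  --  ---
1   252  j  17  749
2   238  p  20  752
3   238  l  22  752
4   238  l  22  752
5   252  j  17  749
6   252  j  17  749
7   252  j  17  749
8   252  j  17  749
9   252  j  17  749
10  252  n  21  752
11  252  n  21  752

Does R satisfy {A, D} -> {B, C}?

No

(A=252, D=749): rows 1, 5, 6, 7, 8, 9 → {B,C} = (j, 17), (j, 17), (j, 17), (j, 17), (j, 17), (j, 17) ✓
(A=238, D=752): rows 2, 3, 4 → {B,C} takes values {(p, 20), (l, 22)} — violation
(A=252, D=752): rows 10, 11 → {B,C} = (n, 21), (n, 21) ✓
Two rows agree on {A, D} but differ on {B, C}, so {A, D} -> {B, C} does not hold.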